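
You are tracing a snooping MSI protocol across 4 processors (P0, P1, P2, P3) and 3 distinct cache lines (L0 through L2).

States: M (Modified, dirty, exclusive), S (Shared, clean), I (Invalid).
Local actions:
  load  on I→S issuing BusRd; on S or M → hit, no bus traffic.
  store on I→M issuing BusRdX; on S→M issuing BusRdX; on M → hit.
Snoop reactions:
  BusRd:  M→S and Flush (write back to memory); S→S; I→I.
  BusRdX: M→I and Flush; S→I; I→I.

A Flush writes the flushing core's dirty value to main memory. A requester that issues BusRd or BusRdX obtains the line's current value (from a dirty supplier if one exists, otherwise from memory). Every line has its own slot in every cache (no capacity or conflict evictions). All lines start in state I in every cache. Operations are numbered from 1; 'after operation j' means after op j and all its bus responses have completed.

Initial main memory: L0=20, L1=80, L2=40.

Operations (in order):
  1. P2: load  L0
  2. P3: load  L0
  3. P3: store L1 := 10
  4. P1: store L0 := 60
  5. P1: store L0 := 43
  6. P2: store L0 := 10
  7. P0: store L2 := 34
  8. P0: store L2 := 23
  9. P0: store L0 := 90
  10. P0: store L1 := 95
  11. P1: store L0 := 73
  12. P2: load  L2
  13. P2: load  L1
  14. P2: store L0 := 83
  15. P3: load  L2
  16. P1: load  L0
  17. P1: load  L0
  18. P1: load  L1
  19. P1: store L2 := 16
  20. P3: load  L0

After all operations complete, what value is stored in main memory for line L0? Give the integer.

step 1: P2: load  L0  ⟶  IISI  (L0)  txn=BusRd  M[L0]=20
step 2: P3: load  L0  ⟶  IISS  (L0)  txn=BusRd  M[L0]=20
step 3: P3: store L1 := 10  ⟶  IIIM  (L1)  txn=BusRdX  M[L1]=80
step 4: P1: store L0 := 60  ⟶  IMII  (L0)  txn=BusRdX  M[L0]=20
step 5: P1: store L0 := 43  ⟶  IMII  (L0)  txn=∅  M[L0]=20
step 6: P2: store L0 := 10  ⟶  IIMI  (L0)  txn=BusRdX+Flush  M[L0]=43
step 7: P0: store L2 := 34  ⟶  MIII  (L2)  txn=BusRdX  M[L2]=40
step 8: P0: store L2 := 23  ⟶  MIII  (L2)  txn=∅  M[L2]=40
step 9: P0: store L0 := 90  ⟶  MIII  (L0)  txn=BusRdX+Flush  M[L0]=10
step 10: P0: store L1 := 95  ⟶  MIII  (L1)  txn=BusRdX+Flush  M[L1]=10
step 11: P1: store L0 := 73  ⟶  IMII  (L0)  txn=BusRdX+Flush  M[L0]=90
step 12: P2: load  L2  ⟶  SISI  (L2)  txn=BusRd+Flush  M[L2]=23
step 13: P2: load  L1  ⟶  SISI  (L1)  txn=BusRd+Flush  M[L1]=95
step 14: P2: store L0 := 83  ⟶  IIMI  (L0)  txn=BusRdX+Flush  M[L0]=73
step 15: P3: load  L2  ⟶  SISS  (L2)  txn=BusRd  M[L2]=23
step 16: P1: load  L0  ⟶  ISSI  (L0)  txn=BusRd+Flush  M[L0]=83
step 17: P1: load  L0  ⟶  ISSI  (L0)  txn=∅  M[L0]=83
step 18: P1: load  L1  ⟶  SSSI  (L1)  txn=BusRd  M[L1]=95
step 19: P1: store L2 := 16  ⟶  IMII  (L2)  txn=BusRdX  M[L2]=23
step 20: P3: load  L0  ⟶  ISSS  (L0)  txn=BusRd  M[L0]=83

memory[L0] = 83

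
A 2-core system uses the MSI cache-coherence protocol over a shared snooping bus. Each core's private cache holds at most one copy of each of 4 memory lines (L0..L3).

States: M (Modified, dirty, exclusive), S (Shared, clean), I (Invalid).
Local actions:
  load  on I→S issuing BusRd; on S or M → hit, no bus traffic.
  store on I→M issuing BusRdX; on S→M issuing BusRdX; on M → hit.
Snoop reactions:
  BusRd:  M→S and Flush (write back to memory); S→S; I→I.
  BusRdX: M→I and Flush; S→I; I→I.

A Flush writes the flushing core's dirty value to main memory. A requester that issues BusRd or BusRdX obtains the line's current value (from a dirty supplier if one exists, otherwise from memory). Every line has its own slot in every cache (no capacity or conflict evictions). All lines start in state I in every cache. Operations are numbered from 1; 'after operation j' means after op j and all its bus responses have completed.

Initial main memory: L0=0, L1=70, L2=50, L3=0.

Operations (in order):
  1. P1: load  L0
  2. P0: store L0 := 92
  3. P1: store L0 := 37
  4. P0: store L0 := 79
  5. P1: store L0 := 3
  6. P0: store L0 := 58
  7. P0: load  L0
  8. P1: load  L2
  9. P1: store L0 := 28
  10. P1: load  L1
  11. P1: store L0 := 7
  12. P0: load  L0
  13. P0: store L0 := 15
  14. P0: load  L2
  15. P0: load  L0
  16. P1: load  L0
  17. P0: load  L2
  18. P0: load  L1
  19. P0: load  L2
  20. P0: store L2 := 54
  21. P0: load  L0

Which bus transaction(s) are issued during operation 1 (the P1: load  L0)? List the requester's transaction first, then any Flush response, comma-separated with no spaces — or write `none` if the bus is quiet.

[1] P1: load  L0 | P0:I, P1:S(0) | bus: BusRd
[2] P0: store L0 := 92 | P0:M(92), P1:I | bus: BusRdX
[3] P1: store L0 := 37 | P0:I, P1:M(37) | bus: BusRdX,Flush
[4] P0: store L0 := 79 | P0:M(79), P1:I | bus: BusRdX,Flush
[5] P1: store L0 := 3 | P0:I, P1:M(3) | bus: BusRdX,Flush
[6] P0: store L0 := 58 | P0:M(58), P1:I | bus: BusRdX,Flush
[7] P0: load  L0 | P0:M(58), P1:I | bus: none
[8] P1: load  L2 | P0:I, P1:S(50) | bus: BusRd
[9] P1: store L0 := 28 | P0:I, P1:M(28) | bus: BusRdX,Flush
[10] P1: load  L1 | P0:I, P1:S(70) | bus: BusRd
[11] P1: store L0 := 7 | P0:I, P1:M(7) | bus: none
[12] P0: load  L0 | P0:S(7), P1:S(7) | bus: BusRd,Flush
[13] P0: store L0 := 15 | P0:M(15), P1:I | bus: BusRdX
[14] P0: load  L2 | P0:S(50), P1:S(50) | bus: BusRd
[15] P0: load  L0 | P0:M(15), P1:I | bus: none
[16] P1: load  L0 | P0:S(15), P1:S(15) | bus: BusRd,Flush
[17] P0: load  L2 | P0:S(50), P1:S(50) | bus: none
[18] P0: load  L1 | P0:S(70), P1:S(70) | bus: BusRd
[19] P0: load  L2 | P0:S(50), P1:S(50) | bus: none
[20] P0: store L2 := 54 | P0:M(54), P1:I | bus: BusRdX
[21] P0: load  L0 | P0:S(15), P1:S(15) | bus: none

bus = BusRd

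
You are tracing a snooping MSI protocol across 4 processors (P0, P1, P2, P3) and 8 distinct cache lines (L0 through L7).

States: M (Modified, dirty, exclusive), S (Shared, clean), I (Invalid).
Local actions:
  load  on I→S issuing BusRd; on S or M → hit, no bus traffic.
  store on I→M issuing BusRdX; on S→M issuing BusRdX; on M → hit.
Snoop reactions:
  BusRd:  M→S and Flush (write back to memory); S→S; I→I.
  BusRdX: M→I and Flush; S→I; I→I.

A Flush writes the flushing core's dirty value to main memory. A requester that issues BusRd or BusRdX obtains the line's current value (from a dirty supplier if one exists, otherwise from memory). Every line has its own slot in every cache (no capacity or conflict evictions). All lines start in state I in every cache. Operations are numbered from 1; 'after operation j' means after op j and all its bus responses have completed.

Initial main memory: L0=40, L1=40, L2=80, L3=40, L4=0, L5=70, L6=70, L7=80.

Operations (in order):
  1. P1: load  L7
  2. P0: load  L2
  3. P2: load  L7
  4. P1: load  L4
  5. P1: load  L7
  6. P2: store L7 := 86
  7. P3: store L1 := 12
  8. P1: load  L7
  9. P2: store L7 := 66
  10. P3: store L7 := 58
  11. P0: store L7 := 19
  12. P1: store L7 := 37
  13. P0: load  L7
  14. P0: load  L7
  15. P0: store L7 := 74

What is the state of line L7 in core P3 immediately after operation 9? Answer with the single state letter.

1. P1: load  L7  bus=[BusRd]  L7: P0=I P1=S P2=I P3=I  mem[L7]=80
2. P0: load  L2  bus=[BusRd]  L2: P0=S P1=I P2=I P3=I  mem[L2]=80
3. P2: load  L7  bus=[BusRd]  L7: P0=I P1=S P2=S P3=I  mem[L7]=80
4. P1: load  L4  bus=[BusRd]  L4: P0=I P1=S P2=I P3=I  mem[L4]=0
5. P1: load  L7  bus=[-]  L7: P0=I P1=S P2=S P3=I  mem[L7]=80
6. P2: store L7 := 86  bus=[BusRdX]  L7: P0=I P1=I P2=M P3=I  mem[L7]=80
7. P3: store L1 := 12  bus=[BusRdX]  L1: P0=I P1=I P2=I P3=M  mem[L1]=40
8. P1: load  L7  bus=[BusRd,Flush]  L7: P0=I P1=S P2=S P3=I  mem[L7]=86
9. P2: store L7 := 66  bus=[BusRdX]  L7: P0=I P1=I P2=M P3=I  mem[L7]=86
10. P3: store L7 := 58  bus=[BusRdX,Flush]  L7: P0=I P1=I P2=I P3=M  mem[L7]=66
11. P0: store L7 := 19  bus=[BusRdX,Flush]  L7: P0=M P1=I P2=I P3=I  mem[L7]=58
12. P1: store L7 := 37  bus=[BusRdX,Flush]  L7: P0=I P1=M P2=I P3=I  mem[L7]=19
13. P0: load  L7  bus=[BusRd,Flush]  L7: P0=S P1=S P2=I P3=I  mem[L7]=37
14. P0: load  L7  bus=[-]  L7: P0=S P1=S P2=I P3=I  mem[L7]=37
15. P0: store L7 := 74  bus=[BusRdX]  L7: P0=M P1=I P2=I P3=I  mem[L7]=37

state = I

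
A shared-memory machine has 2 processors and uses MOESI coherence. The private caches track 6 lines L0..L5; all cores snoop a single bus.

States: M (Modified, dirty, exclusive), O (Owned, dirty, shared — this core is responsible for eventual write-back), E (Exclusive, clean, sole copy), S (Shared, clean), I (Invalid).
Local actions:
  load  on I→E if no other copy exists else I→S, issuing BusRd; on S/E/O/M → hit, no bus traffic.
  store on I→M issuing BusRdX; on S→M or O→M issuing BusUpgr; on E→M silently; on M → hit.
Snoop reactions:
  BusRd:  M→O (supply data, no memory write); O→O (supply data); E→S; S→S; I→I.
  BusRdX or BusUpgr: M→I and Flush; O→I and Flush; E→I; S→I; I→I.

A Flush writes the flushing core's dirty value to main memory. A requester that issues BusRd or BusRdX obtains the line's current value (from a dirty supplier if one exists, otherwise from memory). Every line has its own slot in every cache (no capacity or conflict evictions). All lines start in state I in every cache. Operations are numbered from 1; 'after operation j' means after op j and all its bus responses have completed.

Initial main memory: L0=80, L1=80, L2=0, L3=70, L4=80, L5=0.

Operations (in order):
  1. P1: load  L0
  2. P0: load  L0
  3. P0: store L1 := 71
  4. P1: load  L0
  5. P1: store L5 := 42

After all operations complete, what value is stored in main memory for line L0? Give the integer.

step 1: P1: load  L0  ⟶  IE  (L0)  txn=BusRd  M[L0]=80
step 2: P0: load  L0  ⟶  SS  (L0)  txn=BusRd  M[L0]=80
step 3: P0: store L1 := 71  ⟶  MI  (L1)  txn=BusRdX  M[L1]=80
step 4: P1: load  L0  ⟶  SS  (L0)  txn=∅  M[L0]=80
step 5: P1: store L5 := 42  ⟶  IM  (L5)  txn=BusRdX  M[L5]=0

memory[L0] = 80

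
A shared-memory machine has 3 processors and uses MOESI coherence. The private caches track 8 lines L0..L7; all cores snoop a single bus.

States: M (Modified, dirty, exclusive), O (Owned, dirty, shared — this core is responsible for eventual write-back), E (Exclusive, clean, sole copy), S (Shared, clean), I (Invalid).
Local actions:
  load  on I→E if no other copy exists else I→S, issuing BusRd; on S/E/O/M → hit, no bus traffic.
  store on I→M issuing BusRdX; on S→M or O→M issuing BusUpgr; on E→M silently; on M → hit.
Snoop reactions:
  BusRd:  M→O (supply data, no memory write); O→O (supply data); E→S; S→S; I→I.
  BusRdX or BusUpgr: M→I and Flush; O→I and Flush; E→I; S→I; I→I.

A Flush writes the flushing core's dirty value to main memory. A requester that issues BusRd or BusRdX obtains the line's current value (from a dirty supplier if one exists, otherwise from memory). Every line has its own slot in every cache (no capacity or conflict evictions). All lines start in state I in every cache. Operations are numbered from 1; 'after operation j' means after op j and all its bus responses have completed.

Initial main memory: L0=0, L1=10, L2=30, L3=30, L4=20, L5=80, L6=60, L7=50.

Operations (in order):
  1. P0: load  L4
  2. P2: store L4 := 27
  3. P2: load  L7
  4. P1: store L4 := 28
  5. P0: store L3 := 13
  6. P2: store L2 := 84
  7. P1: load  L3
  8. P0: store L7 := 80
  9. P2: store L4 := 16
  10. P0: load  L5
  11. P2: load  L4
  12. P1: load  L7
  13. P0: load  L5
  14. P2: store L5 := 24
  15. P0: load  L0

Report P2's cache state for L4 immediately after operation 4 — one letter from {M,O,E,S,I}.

state = I

  op1 P0: load  L4 → E/I/I on L4; bus BusRd; mem=20
  op2 P2: store L4 := 27 → I/I/M on L4; bus BusRdX; mem=20
  op3 P2: load  L7 → I/I/E on L7; bus BusRd; mem=50
  op4 P1: store L4 := 28 → I/M/I on L4; bus BusRdX Flush; mem=27
  op5 P0: store L3 := 13 → M/I/I on L3; bus BusRdX; mem=30
  op6 P2: store L2 := 84 → I/I/M on L2; bus BusRdX; mem=30
  op7 P1: load  L3 → O/S/I on L3; bus BusRd; mem=30
  op8 P0: store L7 := 80 → M/I/I on L7; bus BusRdX; mem=50
  op9 P2: store L4 := 16 → I/I/M on L4; bus BusRdX Flush; mem=28
  op10 P0: load  L5 → E/I/I on L5; bus BusRd; mem=80
  op11 P2: load  L4 → I/I/M on L4; bus (none); mem=28
  op12 P1: load  L7 → O/S/I on L7; bus BusRd; mem=50
  op13 P0: load  L5 → E/I/I on L5; bus (none); mem=80
  op14 P2: store L5 := 24 → I/I/M on L5; bus BusRdX; mem=80
  op15 P0: load  L0 → E/I/I on L0; bus BusRd; mem=0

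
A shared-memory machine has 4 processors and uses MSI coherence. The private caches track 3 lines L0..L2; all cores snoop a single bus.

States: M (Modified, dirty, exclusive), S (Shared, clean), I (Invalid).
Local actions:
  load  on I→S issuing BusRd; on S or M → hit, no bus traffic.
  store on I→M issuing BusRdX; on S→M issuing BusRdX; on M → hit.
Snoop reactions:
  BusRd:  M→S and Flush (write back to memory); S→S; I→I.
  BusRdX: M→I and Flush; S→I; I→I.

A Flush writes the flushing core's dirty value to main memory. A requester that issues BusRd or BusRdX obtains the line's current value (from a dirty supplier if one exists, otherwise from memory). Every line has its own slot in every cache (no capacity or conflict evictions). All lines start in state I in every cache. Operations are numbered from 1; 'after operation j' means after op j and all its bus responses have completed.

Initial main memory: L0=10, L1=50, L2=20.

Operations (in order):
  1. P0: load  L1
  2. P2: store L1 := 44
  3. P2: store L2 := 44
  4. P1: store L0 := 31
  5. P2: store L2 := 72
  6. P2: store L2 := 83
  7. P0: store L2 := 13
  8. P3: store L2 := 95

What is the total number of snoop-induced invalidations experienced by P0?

invalidations = 2

step 1: P0: load  L1  ⟶  SIII  (L1)  txn=BusRd  M[L1]=50
step 2: P2: store L1 := 44  ⟶  IIMI  (L1)  txn=BusRdX  M[L1]=50
step 3: P2: store L2 := 44  ⟶  IIMI  (L2)  txn=BusRdX  M[L2]=20
step 4: P1: store L0 := 31  ⟶  IMII  (L0)  txn=BusRdX  M[L0]=10
step 5: P2: store L2 := 72  ⟶  IIMI  (L2)  txn=∅  M[L2]=20
step 6: P2: store L2 := 83  ⟶  IIMI  (L2)  txn=∅  M[L2]=20
step 7: P0: store L2 := 13  ⟶  MIII  (L2)  txn=BusRdX+Flush  M[L2]=83
step 8: P3: store L2 := 95  ⟶  IIIM  (L2)  txn=BusRdX+Flush  M[L2]=13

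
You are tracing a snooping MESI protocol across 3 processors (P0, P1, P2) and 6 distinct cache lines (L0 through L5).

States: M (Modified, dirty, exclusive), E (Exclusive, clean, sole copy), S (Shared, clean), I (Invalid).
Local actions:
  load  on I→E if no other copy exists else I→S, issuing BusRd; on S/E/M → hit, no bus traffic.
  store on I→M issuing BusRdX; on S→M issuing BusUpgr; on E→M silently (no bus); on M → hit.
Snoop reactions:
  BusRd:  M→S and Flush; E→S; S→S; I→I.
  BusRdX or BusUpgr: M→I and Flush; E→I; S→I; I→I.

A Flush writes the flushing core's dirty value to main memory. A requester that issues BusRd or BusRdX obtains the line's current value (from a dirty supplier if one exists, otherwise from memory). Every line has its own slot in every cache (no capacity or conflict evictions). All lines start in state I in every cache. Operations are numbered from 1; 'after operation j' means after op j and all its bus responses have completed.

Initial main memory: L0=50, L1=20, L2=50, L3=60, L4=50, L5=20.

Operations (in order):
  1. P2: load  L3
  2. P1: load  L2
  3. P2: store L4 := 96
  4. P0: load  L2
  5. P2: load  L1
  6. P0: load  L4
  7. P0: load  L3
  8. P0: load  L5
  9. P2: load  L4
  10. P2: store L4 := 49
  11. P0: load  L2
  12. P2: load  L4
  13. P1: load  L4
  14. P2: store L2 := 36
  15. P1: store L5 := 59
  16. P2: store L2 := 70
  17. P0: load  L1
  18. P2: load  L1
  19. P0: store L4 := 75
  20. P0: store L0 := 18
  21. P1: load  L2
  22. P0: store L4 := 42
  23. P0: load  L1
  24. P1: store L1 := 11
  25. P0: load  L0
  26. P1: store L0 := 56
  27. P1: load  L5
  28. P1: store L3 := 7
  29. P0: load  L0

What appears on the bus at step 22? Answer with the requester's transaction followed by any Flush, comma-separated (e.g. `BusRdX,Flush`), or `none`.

  op1 P2: load  L3 → I/I/E on L3; bus BusRd; mem=60
  op2 P1: load  L2 → I/E/I on L2; bus BusRd; mem=50
  op3 P2: store L4 := 96 → I/I/M on L4; bus BusRdX; mem=50
  op4 P0: load  L2 → S/S/I on L2; bus BusRd; mem=50
  op5 P2: load  L1 → I/I/E on L1; bus BusRd; mem=20
  op6 P0: load  L4 → S/I/S on L4; bus BusRd Flush; mem=96
  op7 P0: load  L3 → S/I/S on L3; bus BusRd; mem=60
  op8 P0: load  L5 → E/I/I on L5; bus BusRd; mem=20
  op9 P2: load  L4 → S/I/S on L4; bus (none); mem=96
  op10 P2: store L4 := 49 → I/I/M on L4; bus BusUpgr; mem=96
  op11 P0: load  L2 → S/S/I on L2; bus (none); mem=50
  op12 P2: load  L4 → I/I/M on L4; bus (none); mem=96
  op13 P1: load  L4 → I/S/S on L4; bus BusRd Flush; mem=49
  op14 P2: store L2 := 36 → I/I/M on L2; bus BusRdX; mem=50
  op15 P1: store L5 := 59 → I/M/I on L5; bus BusRdX; mem=20
  op16 P2: store L2 := 70 → I/I/M on L2; bus (none); mem=50
  op17 P0: load  L1 → S/I/S on L1; bus BusRd; mem=20
  op18 P2: load  L1 → S/I/S on L1; bus (none); mem=20
  op19 P0: store L4 := 75 → M/I/I on L4; bus BusRdX; mem=49
  op20 P0: store L0 := 18 → M/I/I on L0; bus BusRdX; mem=50
  op21 P1: load  L2 → I/S/S on L2; bus BusRd Flush; mem=70
  op22 P0: store L4 := 42 → M/I/I on L4; bus (none); mem=49
  op23 P0: load  L1 → S/I/S on L1; bus (none); mem=20
  op24 P1: store L1 := 11 → I/M/I on L1; bus BusRdX; mem=20
  op25 P0: load  L0 → M/I/I on L0; bus (none); mem=50
  op26 P1: store L0 := 56 → I/M/I on L0; bus BusRdX Flush; mem=18
  op27 P1: load  L5 → I/M/I on L5; bus (none); mem=20
  op28 P1: store L3 := 7 → I/M/I on L3; bus BusRdX; mem=60
  op29 P0: load  L0 → S/S/I on L0; bus BusRd Flush; mem=56

bus = none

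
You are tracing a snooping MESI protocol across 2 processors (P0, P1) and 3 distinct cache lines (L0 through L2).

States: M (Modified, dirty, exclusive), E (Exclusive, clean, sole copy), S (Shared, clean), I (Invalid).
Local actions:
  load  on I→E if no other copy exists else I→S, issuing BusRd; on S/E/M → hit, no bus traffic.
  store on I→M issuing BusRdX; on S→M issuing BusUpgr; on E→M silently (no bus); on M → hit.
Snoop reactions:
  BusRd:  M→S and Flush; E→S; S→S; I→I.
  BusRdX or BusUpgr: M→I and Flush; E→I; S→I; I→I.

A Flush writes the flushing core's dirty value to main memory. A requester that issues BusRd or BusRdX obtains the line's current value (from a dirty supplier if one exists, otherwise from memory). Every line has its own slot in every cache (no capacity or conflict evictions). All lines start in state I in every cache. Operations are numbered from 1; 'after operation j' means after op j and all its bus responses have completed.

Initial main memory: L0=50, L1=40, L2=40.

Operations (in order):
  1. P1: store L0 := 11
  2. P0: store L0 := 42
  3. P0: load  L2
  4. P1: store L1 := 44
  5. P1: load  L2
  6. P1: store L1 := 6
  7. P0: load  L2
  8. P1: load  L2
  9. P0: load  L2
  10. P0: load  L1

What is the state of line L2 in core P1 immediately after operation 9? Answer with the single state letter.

1. P1: store L0 := 11  bus=[BusRdX]  L0: P0=I P1=M  mem[L0]=50
2. P0: store L0 := 42  bus=[BusRdX,Flush]  L0: P0=M P1=I  mem[L0]=11
3. P0: load  L2  bus=[BusRd]  L2: P0=E P1=I  mem[L2]=40
4. P1: store L1 := 44  bus=[BusRdX]  L1: P0=I P1=M  mem[L1]=40
5. P1: load  L2  bus=[BusRd]  L2: P0=S P1=S  mem[L2]=40
6. P1: store L1 := 6  bus=[-]  L1: P0=I P1=M  mem[L1]=40
7. P0: load  L2  bus=[-]  L2: P0=S P1=S  mem[L2]=40
8. P1: load  L2  bus=[-]  L2: P0=S P1=S  mem[L2]=40
9. P0: load  L2  bus=[-]  L2: P0=S P1=S  mem[L2]=40
10. P0: load  L1  bus=[BusRd,Flush]  L1: P0=S P1=S  mem[L1]=6

state = S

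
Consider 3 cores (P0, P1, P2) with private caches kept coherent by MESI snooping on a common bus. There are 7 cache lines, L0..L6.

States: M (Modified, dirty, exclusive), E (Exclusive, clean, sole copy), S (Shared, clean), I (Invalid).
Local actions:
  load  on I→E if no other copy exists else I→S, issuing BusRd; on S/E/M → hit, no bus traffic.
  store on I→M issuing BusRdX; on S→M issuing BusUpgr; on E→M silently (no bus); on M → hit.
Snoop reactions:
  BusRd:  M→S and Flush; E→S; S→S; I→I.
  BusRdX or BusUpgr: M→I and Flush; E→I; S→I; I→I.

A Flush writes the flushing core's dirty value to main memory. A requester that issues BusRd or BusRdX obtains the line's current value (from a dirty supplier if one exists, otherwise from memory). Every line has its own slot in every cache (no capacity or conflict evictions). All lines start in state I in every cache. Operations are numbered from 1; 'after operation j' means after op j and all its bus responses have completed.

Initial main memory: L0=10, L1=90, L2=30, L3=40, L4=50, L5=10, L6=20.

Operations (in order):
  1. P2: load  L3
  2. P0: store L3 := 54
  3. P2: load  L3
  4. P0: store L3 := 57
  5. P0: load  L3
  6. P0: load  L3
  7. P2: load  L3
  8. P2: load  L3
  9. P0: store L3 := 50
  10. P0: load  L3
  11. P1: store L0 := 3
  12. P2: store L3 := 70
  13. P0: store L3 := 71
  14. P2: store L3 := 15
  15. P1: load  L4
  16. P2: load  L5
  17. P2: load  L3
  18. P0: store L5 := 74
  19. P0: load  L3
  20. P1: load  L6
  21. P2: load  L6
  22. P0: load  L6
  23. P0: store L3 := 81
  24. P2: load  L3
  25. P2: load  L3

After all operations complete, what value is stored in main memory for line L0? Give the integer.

memory[L0] = 10

[1] P2: load  L3 | P0:I, P1:I, P2:E(40) | bus: BusRd
[2] P0: store L3 := 54 | P0:M(54), P1:I, P2:I | bus: BusRdX
[3] P2: load  L3 | P0:S(54), P1:I, P2:S(54) | bus: BusRd,Flush
[4] P0: store L3 := 57 | P0:M(57), P1:I, P2:I | bus: BusUpgr
[5] P0: load  L3 | P0:M(57), P1:I, P2:I | bus: none
[6] P0: load  L3 | P0:M(57), P1:I, P2:I | bus: none
[7] P2: load  L3 | P0:S(57), P1:I, P2:S(57) | bus: BusRd,Flush
[8] P2: load  L3 | P0:S(57), P1:I, P2:S(57) | bus: none
[9] P0: store L3 := 50 | P0:M(50), P1:I, P2:I | bus: BusUpgr
[10] P0: load  L3 | P0:M(50), P1:I, P2:I | bus: none
[11] P1: store L0 := 3 | P0:I, P1:M(3), P2:I | bus: BusRdX
[12] P2: store L3 := 70 | P0:I, P1:I, P2:M(70) | bus: BusRdX,Flush
[13] P0: store L3 := 71 | P0:M(71), P1:I, P2:I | bus: BusRdX,Flush
[14] P2: store L3 := 15 | P0:I, P1:I, P2:M(15) | bus: BusRdX,Flush
[15] P1: load  L4 | P0:I, P1:E(50), P2:I | bus: BusRd
[16] P2: load  L5 | P0:I, P1:I, P2:E(10) | bus: BusRd
[17] P2: load  L3 | P0:I, P1:I, P2:M(15) | bus: none
[18] P0: store L5 := 74 | P0:M(74), P1:I, P2:I | bus: BusRdX
[19] P0: load  L3 | P0:S(15), P1:I, P2:S(15) | bus: BusRd,Flush
[20] P1: load  L6 | P0:I, P1:E(20), P2:I | bus: BusRd
[21] P2: load  L6 | P0:I, P1:S(20), P2:S(20) | bus: BusRd
[22] P0: load  L6 | P0:S(20), P1:S(20), P2:S(20) | bus: BusRd
[23] P0: store L3 := 81 | P0:M(81), P1:I, P2:I | bus: BusUpgr
[24] P2: load  L3 | P0:S(81), P1:I, P2:S(81) | bus: BusRd,Flush
[25] P2: load  L3 | P0:S(81), P1:I, P2:S(81) | bus: none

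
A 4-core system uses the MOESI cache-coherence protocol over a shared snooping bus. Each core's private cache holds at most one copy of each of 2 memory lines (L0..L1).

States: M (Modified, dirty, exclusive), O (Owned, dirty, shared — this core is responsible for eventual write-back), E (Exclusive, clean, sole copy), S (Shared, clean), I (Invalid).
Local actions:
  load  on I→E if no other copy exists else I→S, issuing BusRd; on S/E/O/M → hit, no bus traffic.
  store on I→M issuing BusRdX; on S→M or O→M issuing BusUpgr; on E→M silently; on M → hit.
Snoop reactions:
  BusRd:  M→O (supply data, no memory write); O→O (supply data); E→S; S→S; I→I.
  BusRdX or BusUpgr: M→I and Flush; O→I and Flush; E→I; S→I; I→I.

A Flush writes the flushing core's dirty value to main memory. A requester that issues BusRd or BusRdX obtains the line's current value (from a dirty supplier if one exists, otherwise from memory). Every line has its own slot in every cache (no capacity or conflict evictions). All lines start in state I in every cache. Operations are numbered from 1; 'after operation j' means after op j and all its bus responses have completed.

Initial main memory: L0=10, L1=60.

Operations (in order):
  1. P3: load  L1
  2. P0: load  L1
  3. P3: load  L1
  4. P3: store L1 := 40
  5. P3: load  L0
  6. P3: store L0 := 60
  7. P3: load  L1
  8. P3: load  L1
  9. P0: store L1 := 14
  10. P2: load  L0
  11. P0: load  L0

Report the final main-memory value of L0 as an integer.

step 1: P3: load  L1  ⟶  IIIE  (L1)  txn=BusRd  M[L1]=60
step 2: P0: load  L1  ⟶  SIIS  (L1)  txn=BusRd  M[L1]=60
step 3: P3: load  L1  ⟶  SIIS  (L1)  txn=∅  M[L1]=60
step 4: P3: store L1 := 40  ⟶  IIIM  (L1)  txn=BusUpgr  M[L1]=60
step 5: P3: load  L0  ⟶  IIIE  (L0)  txn=BusRd  M[L0]=10
step 6: P3: store L0 := 60  ⟶  IIIM  (L0)  txn=∅  M[L0]=10
step 7: P3: load  L1  ⟶  IIIM  (L1)  txn=∅  M[L1]=60
step 8: P3: load  L1  ⟶  IIIM  (L1)  txn=∅  M[L1]=60
step 9: P0: store L1 := 14  ⟶  MIII  (L1)  txn=BusRdX+Flush  M[L1]=40
step 10: P2: load  L0  ⟶  IISO  (L0)  txn=BusRd  M[L0]=10
step 11: P0: load  L0  ⟶  SISO  (L0)  txn=BusRd  M[L0]=10

memory[L0] = 10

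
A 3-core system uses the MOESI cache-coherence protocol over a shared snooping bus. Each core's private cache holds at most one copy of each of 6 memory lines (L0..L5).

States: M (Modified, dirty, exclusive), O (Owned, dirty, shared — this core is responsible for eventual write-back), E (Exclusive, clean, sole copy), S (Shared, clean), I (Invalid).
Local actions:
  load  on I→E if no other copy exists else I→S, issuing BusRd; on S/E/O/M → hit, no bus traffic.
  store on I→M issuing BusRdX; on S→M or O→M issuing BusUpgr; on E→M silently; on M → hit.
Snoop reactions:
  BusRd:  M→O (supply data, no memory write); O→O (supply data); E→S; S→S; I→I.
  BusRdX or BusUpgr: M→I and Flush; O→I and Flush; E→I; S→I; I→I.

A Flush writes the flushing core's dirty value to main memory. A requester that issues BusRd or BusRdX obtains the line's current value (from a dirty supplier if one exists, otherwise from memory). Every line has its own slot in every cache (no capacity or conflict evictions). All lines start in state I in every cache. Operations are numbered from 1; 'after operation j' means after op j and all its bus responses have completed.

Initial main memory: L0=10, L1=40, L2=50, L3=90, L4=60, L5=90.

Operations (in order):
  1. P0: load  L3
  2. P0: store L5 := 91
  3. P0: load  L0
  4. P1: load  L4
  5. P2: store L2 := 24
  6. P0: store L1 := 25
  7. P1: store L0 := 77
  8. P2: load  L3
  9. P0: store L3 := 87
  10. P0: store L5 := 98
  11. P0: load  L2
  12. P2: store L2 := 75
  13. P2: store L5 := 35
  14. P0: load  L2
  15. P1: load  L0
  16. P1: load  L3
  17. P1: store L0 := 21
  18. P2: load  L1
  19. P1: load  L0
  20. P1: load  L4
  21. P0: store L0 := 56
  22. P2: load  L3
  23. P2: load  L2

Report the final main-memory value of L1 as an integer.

memory[L1] = 40

step 1: P0: load  L3  ⟶  EII  (L3)  txn=BusRd  M[L3]=90
step 2: P0: store L5 := 91  ⟶  MII  (L5)  txn=BusRdX  M[L5]=90
step 3: P0: load  L0  ⟶  EII  (L0)  txn=BusRd  M[L0]=10
step 4: P1: load  L4  ⟶  IEI  (L4)  txn=BusRd  M[L4]=60
step 5: P2: store L2 := 24  ⟶  IIM  (L2)  txn=BusRdX  M[L2]=50
step 6: P0: store L1 := 25  ⟶  MII  (L1)  txn=BusRdX  M[L1]=40
step 7: P1: store L0 := 77  ⟶  IMI  (L0)  txn=BusRdX  M[L0]=10
step 8: P2: load  L3  ⟶  SIS  (L3)  txn=BusRd  M[L3]=90
step 9: P0: store L3 := 87  ⟶  MII  (L3)  txn=BusUpgr  M[L3]=90
step 10: P0: store L5 := 98  ⟶  MII  (L5)  txn=∅  M[L5]=90
step 11: P0: load  L2  ⟶  SIO  (L2)  txn=BusRd  M[L2]=50
step 12: P2: store L2 := 75  ⟶  IIM  (L2)  txn=BusUpgr  M[L2]=50
step 13: P2: store L5 := 35  ⟶  IIM  (L5)  txn=BusRdX+Flush  M[L5]=98
step 14: P0: load  L2  ⟶  SIO  (L2)  txn=BusRd  M[L2]=50
step 15: P1: load  L0  ⟶  IMI  (L0)  txn=∅  M[L0]=10
step 16: P1: load  L3  ⟶  OSI  (L3)  txn=BusRd  M[L3]=90
step 17: P1: store L0 := 21  ⟶  IMI  (L0)  txn=∅  M[L0]=10
step 18: P2: load  L1  ⟶  OIS  (L1)  txn=BusRd  M[L1]=40
step 19: P1: load  L0  ⟶  IMI  (L0)  txn=∅  M[L0]=10
step 20: P1: load  L4  ⟶  IEI  (L4)  txn=∅  M[L4]=60
step 21: P0: store L0 := 56  ⟶  MII  (L0)  txn=BusRdX+Flush  M[L0]=21
step 22: P2: load  L3  ⟶  OSS  (L3)  txn=BusRd  M[L3]=90
step 23: P2: load  L2  ⟶  SIO  (L2)  txn=∅  M[L2]=50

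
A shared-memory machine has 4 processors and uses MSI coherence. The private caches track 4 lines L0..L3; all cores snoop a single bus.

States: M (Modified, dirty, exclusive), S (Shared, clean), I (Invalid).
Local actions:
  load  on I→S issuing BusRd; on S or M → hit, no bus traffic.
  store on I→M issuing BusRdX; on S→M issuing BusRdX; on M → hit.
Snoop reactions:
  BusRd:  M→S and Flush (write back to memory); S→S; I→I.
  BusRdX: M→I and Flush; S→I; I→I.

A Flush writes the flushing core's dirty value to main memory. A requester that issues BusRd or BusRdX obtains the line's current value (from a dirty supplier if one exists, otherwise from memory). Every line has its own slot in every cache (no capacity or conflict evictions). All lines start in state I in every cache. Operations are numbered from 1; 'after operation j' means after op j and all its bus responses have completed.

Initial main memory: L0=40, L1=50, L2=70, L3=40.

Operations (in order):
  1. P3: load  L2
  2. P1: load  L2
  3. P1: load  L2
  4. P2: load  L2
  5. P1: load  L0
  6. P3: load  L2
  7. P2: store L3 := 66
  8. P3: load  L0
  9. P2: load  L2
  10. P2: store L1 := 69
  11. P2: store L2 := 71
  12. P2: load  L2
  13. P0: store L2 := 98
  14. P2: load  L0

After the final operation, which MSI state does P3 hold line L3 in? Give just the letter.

state = I

1. P3: load  L2  bus=[BusRd]  L2: P0=I P1=I P2=I P3=S  mem[L2]=70
2. P1: load  L2  bus=[BusRd]  L2: P0=I P1=S P2=I P3=S  mem[L2]=70
3. P1: load  L2  bus=[-]  L2: P0=I P1=S P2=I P3=S  mem[L2]=70
4. P2: load  L2  bus=[BusRd]  L2: P0=I P1=S P2=S P3=S  mem[L2]=70
5. P1: load  L0  bus=[BusRd]  L0: P0=I P1=S P2=I P3=I  mem[L0]=40
6. P3: load  L2  bus=[-]  L2: P0=I P1=S P2=S P3=S  mem[L2]=70
7. P2: store L3 := 66  bus=[BusRdX]  L3: P0=I P1=I P2=M P3=I  mem[L3]=40
8. P3: load  L0  bus=[BusRd]  L0: P0=I P1=S P2=I P3=S  mem[L0]=40
9. P2: load  L2  bus=[-]  L2: P0=I P1=S P2=S P3=S  mem[L2]=70
10. P2: store L1 := 69  bus=[BusRdX]  L1: P0=I P1=I P2=M P3=I  mem[L1]=50
11. P2: store L2 := 71  bus=[BusRdX]  L2: P0=I P1=I P2=M P3=I  mem[L2]=70
12. P2: load  L2  bus=[-]  L2: P0=I P1=I P2=M P3=I  mem[L2]=70
13. P0: store L2 := 98  bus=[BusRdX,Flush]  L2: P0=M P1=I P2=I P3=I  mem[L2]=71
14. P2: load  L0  bus=[BusRd]  L0: P0=I P1=S P2=S P3=S  mem[L0]=40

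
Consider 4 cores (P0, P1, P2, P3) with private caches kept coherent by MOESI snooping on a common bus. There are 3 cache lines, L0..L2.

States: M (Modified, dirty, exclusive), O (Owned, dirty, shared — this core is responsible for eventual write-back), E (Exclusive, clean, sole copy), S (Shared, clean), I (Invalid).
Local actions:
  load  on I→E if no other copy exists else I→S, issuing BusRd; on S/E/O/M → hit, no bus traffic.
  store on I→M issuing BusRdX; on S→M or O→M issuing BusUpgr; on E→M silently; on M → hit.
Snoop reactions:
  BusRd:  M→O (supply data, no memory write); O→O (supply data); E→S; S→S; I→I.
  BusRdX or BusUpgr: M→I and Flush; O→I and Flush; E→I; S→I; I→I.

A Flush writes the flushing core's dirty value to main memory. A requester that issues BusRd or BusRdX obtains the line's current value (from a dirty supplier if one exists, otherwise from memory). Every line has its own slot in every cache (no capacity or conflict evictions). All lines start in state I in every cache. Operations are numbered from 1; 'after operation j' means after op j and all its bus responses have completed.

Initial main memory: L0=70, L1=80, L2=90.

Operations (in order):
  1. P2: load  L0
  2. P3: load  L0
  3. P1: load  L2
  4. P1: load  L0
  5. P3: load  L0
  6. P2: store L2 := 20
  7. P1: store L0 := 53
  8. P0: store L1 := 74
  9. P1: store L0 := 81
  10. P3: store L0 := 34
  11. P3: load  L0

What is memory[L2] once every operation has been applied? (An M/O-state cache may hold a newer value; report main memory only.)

[1] P2: load  L0 | P0:I, P1:I, P2:E(70), P3:I | bus: BusRd
[2] P3: load  L0 | P0:I, P1:I, P2:S(70), P3:S(70) | bus: BusRd
[3] P1: load  L2 | P0:I, P1:E(90), P2:I, P3:I | bus: BusRd
[4] P1: load  L0 | P0:I, P1:S(70), P2:S(70), P3:S(70) | bus: BusRd
[5] P3: load  L0 | P0:I, P1:S(70), P2:S(70), P3:S(70) | bus: none
[6] P2: store L2 := 20 | P0:I, P1:I, P2:M(20), P3:I | bus: BusRdX
[7] P1: store L0 := 53 | P0:I, P1:M(53), P2:I, P3:I | bus: BusUpgr
[8] P0: store L1 := 74 | P0:M(74), P1:I, P2:I, P3:I | bus: BusRdX
[9] P1: store L0 := 81 | P0:I, P1:M(81), P2:I, P3:I | bus: none
[10] P3: store L0 := 34 | P0:I, P1:I, P2:I, P3:M(34) | bus: BusRdX,Flush
[11] P3: load  L0 | P0:I, P1:I, P2:I, P3:M(34) | bus: none

memory[L2] = 90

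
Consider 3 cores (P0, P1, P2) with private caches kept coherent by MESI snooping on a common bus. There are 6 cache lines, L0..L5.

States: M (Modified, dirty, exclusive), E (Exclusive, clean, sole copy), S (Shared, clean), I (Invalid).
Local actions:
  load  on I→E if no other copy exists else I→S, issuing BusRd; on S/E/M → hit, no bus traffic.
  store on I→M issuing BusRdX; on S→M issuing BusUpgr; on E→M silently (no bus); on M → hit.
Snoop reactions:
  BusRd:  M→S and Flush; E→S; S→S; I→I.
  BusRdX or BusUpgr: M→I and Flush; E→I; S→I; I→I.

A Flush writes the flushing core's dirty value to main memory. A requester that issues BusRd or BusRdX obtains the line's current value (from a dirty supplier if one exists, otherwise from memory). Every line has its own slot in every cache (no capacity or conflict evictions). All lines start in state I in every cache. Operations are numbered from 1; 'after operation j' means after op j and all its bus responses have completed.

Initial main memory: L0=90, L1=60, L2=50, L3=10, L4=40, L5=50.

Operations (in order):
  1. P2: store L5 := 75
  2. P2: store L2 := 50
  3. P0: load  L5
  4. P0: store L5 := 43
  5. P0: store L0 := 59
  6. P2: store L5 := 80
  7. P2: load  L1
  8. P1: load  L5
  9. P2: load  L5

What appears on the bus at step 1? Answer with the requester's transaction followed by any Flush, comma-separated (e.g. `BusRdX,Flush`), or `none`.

bus = BusRdX

step 1: P2: store L5 := 75  ⟶  IIM  (L5)  txn=BusRdX  M[L5]=50
step 2: P2: store L2 := 50  ⟶  IIM  (L2)  txn=BusRdX  M[L2]=50
step 3: P0: load  L5  ⟶  SIS  (L5)  txn=BusRd+Flush  M[L5]=75
step 4: P0: store L5 := 43  ⟶  MII  (L5)  txn=BusUpgr  M[L5]=75
step 5: P0: store L0 := 59  ⟶  MII  (L0)  txn=BusRdX  M[L0]=90
step 6: P2: store L5 := 80  ⟶  IIM  (L5)  txn=BusRdX+Flush  M[L5]=43
step 7: P2: load  L1  ⟶  IIE  (L1)  txn=BusRd  M[L1]=60
step 8: P1: load  L5  ⟶  ISS  (L5)  txn=BusRd+Flush  M[L5]=80
step 9: P2: load  L5  ⟶  ISS  (L5)  txn=∅  M[L5]=80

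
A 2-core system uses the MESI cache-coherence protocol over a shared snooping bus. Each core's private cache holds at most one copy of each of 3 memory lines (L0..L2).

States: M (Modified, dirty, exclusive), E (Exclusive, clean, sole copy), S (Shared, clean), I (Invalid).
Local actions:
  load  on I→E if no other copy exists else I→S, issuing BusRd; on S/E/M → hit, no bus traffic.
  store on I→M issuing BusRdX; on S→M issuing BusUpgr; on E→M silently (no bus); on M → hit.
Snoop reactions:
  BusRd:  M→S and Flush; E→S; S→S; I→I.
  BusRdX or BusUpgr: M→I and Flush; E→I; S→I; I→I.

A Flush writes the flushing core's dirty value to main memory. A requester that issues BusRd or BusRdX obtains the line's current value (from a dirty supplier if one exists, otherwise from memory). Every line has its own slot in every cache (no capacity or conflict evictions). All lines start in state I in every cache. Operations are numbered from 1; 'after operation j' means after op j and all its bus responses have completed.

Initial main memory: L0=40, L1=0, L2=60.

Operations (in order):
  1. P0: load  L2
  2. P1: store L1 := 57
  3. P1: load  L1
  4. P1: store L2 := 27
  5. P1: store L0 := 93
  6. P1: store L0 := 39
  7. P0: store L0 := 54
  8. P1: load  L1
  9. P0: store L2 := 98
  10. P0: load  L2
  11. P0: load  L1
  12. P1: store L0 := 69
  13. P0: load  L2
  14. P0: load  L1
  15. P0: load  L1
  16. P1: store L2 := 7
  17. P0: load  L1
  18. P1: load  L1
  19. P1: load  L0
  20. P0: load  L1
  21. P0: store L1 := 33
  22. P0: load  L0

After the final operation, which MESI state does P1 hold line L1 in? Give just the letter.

step 1: P0: load  L2  ⟶  EI  (L2)  txn=BusRd  M[L2]=60
step 2: P1: store L1 := 57  ⟶  IM  (L1)  txn=BusRdX  M[L1]=0
step 3: P1: load  L1  ⟶  IM  (L1)  txn=∅  M[L1]=0
step 4: P1: store L2 := 27  ⟶  IM  (L2)  txn=BusRdX  M[L2]=60
step 5: P1: store L0 := 93  ⟶  IM  (L0)  txn=BusRdX  M[L0]=40
step 6: P1: store L0 := 39  ⟶  IM  (L0)  txn=∅  M[L0]=40
step 7: P0: store L0 := 54  ⟶  MI  (L0)  txn=BusRdX+Flush  M[L0]=39
step 8: P1: load  L1  ⟶  IM  (L1)  txn=∅  M[L1]=0
step 9: P0: store L2 := 98  ⟶  MI  (L2)  txn=BusRdX+Flush  M[L2]=27
step 10: P0: load  L2  ⟶  MI  (L2)  txn=∅  M[L2]=27
step 11: P0: load  L1  ⟶  SS  (L1)  txn=BusRd+Flush  M[L1]=57
step 12: P1: store L0 := 69  ⟶  IM  (L0)  txn=BusRdX+Flush  M[L0]=54
step 13: P0: load  L2  ⟶  MI  (L2)  txn=∅  M[L2]=27
step 14: P0: load  L1  ⟶  SS  (L1)  txn=∅  M[L1]=57
step 15: P0: load  L1  ⟶  SS  (L1)  txn=∅  M[L1]=57
step 16: P1: store L2 := 7  ⟶  IM  (L2)  txn=BusRdX+Flush  M[L2]=98
step 17: P0: load  L1  ⟶  SS  (L1)  txn=∅  M[L1]=57
step 18: P1: load  L1  ⟶  SS  (L1)  txn=∅  M[L1]=57
step 19: P1: load  L0  ⟶  IM  (L0)  txn=∅  M[L0]=54
step 20: P0: load  L1  ⟶  SS  (L1)  txn=∅  M[L1]=57
step 21: P0: store L1 := 33  ⟶  MI  (L1)  txn=BusUpgr  M[L1]=57
step 22: P0: load  L0  ⟶  SS  (L0)  txn=BusRd+Flush  M[L0]=69

state = I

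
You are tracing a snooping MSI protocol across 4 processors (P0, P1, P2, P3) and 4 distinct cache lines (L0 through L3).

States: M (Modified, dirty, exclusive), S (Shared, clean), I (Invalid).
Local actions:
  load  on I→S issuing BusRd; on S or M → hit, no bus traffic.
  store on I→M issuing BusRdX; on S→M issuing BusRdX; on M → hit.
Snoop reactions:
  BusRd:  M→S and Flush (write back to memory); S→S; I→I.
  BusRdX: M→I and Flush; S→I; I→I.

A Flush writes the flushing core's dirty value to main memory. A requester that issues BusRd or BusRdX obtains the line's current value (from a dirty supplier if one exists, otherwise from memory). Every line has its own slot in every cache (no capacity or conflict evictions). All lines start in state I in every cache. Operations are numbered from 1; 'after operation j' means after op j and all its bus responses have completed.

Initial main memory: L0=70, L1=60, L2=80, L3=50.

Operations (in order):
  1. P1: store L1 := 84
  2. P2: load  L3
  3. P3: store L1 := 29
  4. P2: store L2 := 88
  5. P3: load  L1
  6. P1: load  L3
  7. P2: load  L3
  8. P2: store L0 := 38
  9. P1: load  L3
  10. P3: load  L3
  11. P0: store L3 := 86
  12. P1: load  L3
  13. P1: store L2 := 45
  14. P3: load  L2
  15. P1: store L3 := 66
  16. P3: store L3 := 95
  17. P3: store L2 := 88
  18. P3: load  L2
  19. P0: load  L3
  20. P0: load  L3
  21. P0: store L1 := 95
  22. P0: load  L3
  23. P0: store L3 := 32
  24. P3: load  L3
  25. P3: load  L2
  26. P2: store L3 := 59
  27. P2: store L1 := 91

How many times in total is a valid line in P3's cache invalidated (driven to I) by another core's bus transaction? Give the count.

step 1: P1: store L1 := 84  ⟶  IMII  (L1)  txn=BusRdX  M[L1]=60
step 2: P2: load  L3  ⟶  IISI  (L3)  txn=BusRd  M[L3]=50
step 3: P3: store L1 := 29  ⟶  IIIM  (L1)  txn=BusRdX+Flush  M[L1]=84
step 4: P2: store L2 := 88  ⟶  IIMI  (L2)  txn=BusRdX  M[L2]=80
step 5: P3: load  L1  ⟶  IIIM  (L1)  txn=∅  M[L1]=84
step 6: P1: load  L3  ⟶  ISSI  (L3)  txn=BusRd  M[L3]=50
step 7: P2: load  L3  ⟶  ISSI  (L3)  txn=∅  M[L3]=50
step 8: P2: store L0 := 38  ⟶  IIMI  (L0)  txn=BusRdX  M[L0]=70
step 9: P1: load  L3  ⟶  ISSI  (L3)  txn=∅  M[L3]=50
step 10: P3: load  L3  ⟶  ISSS  (L3)  txn=BusRd  M[L3]=50
step 11: P0: store L3 := 86  ⟶  MIII  (L3)  txn=BusRdX  M[L3]=50
step 12: P1: load  L3  ⟶  SSII  (L3)  txn=BusRd+Flush  M[L3]=86
step 13: P1: store L2 := 45  ⟶  IMII  (L2)  txn=BusRdX+Flush  M[L2]=88
step 14: P3: load  L2  ⟶  ISIS  (L2)  txn=BusRd+Flush  M[L2]=45
step 15: P1: store L3 := 66  ⟶  IMII  (L3)  txn=BusRdX  M[L3]=86
step 16: P3: store L3 := 95  ⟶  IIIM  (L3)  txn=BusRdX+Flush  M[L3]=66
step 17: P3: store L2 := 88  ⟶  IIIM  (L2)  txn=BusRdX  M[L2]=45
step 18: P3: load  L2  ⟶  IIIM  (L2)  txn=∅  M[L2]=45
step 19: P0: load  L3  ⟶  SIIS  (L3)  txn=BusRd+Flush  M[L3]=95
step 20: P0: load  L3  ⟶  SIIS  (L3)  txn=∅  M[L3]=95
step 21: P0: store L1 := 95  ⟶  MIII  (L1)  txn=BusRdX+Flush  M[L1]=29
step 22: P0: load  L3  ⟶  SIIS  (L3)  txn=∅  M[L3]=95
step 23: P0: store L3 := 32  ⟶  MIII  (L3)  txn=BusRdX  M[L3]=95
step 24: P3: load  L3  ⟶  SIIS  (L3)  txn=BusRd+Flush  M[L3]=32
step 25: P3: load  L2  ⟶  IIIM  (L2)  txn=∅  M[L2]=45
step 26: P2: store L3 := 59  ⟶  IIMI  (L3)  txn=BusRdX  M[L3]=32
step 27: P2: store L1 := 91  ⟶  IIMI  (L1)  txn=BusRdX+Flush  M[L1]=95

invalidations = 4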